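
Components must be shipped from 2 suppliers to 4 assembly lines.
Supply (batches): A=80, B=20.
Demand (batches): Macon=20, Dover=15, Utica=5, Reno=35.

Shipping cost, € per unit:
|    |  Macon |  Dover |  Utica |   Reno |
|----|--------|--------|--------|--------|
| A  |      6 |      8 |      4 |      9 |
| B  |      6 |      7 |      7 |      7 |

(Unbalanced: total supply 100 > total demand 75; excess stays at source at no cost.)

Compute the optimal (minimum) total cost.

535

One minimum-cost allocation:
  A→Macon: 20 × €6 = €120
  A→Dover: 15 × €8 = €120
  A→Utica: 5 × €4 = €20
  A→Reno: 15 × €9 = €135
  B→Reno: 20 × €7 = €140
Total = 120 + 120 + 20 + 135 + 140 = €535.
(Supply check: A ships 55; B ships 20.)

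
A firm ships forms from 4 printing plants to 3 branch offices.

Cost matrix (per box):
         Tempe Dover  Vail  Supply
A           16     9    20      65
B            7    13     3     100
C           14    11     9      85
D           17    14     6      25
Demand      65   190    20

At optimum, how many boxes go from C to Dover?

85

Solving gives:
  A→Dover: 65 boxes
  B→Tempe: 65 boxes
  B→Dover: 15 boxes
  B→Vail: 20 boxes
  C→Dover: 85 boxes
  D→Dover: 25 boxes
Total cost = 2580.
So C→Dover carries 85 boxes.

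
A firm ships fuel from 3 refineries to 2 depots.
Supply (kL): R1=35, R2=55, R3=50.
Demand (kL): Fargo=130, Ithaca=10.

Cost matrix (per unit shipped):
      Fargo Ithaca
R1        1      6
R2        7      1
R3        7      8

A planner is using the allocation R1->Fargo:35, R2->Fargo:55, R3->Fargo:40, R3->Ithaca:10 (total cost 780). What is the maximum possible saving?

70

Current plan cost = 35·1 + 55·7 + 40·7 + 10·8 = 780.
Optimal plan:
  R1→Fargo: 35 × 1 = 35
  R2→Fargo: 45 × 7 = 315
  R2→Ithaca: 10 × 1 = 10
  R3→Fargo: 50 × 7 = 350
Optimal cost = 710.
Saving = 780 − 710 = 70.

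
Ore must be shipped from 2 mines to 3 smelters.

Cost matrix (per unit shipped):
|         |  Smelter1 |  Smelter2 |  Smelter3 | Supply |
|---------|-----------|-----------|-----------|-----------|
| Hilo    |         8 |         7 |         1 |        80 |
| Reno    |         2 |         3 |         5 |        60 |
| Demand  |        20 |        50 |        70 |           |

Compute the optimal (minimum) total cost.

300

An optimal shipping plan:
  Hilo–Smelter2: 10 tons
  Hilo–Smelter3: 70 tons
  Reno–Smelter1: 20 tons
  Reno–Smelter2: 40 tons
Total cost = 300.
(Supply check: Hilo ships 80; Reno ships 60.)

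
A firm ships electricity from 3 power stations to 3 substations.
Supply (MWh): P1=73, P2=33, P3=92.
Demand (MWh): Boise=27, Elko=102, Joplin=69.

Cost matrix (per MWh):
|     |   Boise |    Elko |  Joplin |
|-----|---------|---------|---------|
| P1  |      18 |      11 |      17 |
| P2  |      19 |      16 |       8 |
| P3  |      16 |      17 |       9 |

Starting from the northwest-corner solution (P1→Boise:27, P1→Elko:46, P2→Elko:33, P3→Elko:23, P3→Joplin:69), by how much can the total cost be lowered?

Current plan cost = 27·18 + 46·11 + 33·16 + 23·17 + 69·9 = 2532.
Optimal plan:
  P1->Elko: 73 × 11 = 803
  P2->Joplin: 33 × 8 = 264
  P3->Boise: 27 × 16 = 432
  P3->Elko: 29 × 17 = 493
  P3->Joplin: 36 × 9 = 324
Optimal cost = 2316.
Saving = 2532 − 2316 = 216.

216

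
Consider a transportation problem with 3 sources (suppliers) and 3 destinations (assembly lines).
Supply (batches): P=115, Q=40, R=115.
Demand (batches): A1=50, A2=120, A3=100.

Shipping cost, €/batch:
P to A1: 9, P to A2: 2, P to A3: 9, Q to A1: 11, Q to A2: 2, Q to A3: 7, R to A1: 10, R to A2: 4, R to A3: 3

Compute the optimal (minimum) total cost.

1005

One minimum-cost allocation:
  P to A1: 35 × €9 = €315
  P to A2: 80 × €2 = €160
  Q to A2: 40 × €2 = €80
  R to A1: 15 × €10 = €150
  R to A3: 100 × €3 = €300
Total = 315 + 160 + 80 + 150 + 300 = €1005.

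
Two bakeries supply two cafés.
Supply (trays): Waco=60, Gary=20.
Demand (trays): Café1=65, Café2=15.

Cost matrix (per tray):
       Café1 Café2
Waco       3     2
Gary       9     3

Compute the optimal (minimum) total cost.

A cheapest plan:
  Waco→Café1: 60 trays
  Gary→Café1: 5 trays
  Gary→Café2: 15 trays
Total cost = 270.

270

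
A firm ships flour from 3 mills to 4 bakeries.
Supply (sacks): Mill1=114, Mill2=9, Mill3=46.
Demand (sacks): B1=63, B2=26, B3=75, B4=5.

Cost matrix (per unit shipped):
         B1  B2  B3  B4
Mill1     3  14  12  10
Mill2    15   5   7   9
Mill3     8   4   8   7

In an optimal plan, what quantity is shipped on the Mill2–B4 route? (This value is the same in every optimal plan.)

0

Optimal shipments:
  Mill1→B1: 63 sacks
  Mill1→B3: 46 sacks
  Mill1→B4: 5 sacks
  Mill2→B3: 9 sacks
  Mill3→B2: 26 sacks
  Mill3→B3: 20 sacks
Total cost = 1118.
The route Mill2→B4 is not used.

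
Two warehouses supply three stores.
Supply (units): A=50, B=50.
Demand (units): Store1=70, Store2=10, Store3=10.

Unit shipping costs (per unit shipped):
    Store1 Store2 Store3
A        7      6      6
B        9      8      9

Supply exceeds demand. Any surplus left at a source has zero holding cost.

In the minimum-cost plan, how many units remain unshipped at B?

Minimum-cost shipments:
  A to Store1: 30 units
  A to Store2: 10 units
  A to Store3: 10 units
  B to Store1: 40 units
Total cost = 690.
B ships 40 of its 50, leaving 10.

10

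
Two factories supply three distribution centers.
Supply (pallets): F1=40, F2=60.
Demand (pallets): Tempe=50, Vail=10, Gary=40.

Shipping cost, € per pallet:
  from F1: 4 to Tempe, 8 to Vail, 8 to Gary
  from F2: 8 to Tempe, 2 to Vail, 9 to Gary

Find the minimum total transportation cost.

A cheapest plan:
  F1–Tempe: 40 × €4 = €160
  F2–Tempe: 10 × €8 = €80
  F2–Vail: 10 × €2 = €20
  F2–Gary: 40 × €9 = €360
Total = 160 + 80 + 20 + 360 = €620.

620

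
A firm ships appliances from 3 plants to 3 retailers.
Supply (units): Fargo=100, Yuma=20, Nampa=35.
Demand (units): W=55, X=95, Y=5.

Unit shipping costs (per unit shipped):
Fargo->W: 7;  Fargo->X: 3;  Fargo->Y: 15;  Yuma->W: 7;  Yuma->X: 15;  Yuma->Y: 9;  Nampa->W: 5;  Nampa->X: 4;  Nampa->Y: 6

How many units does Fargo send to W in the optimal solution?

Solving gives:
  Fargo to W: 5 × 7 = 35
  Fargo to X: 95 × 3 = 285
  Yuma to W: 20 × 7 = 140
  Nampa to W: 30 × 5 = 150
  Nampa to Y: 5 × 6 = 30
Total cost = 640.
So Fargo→W carries 5 units.

5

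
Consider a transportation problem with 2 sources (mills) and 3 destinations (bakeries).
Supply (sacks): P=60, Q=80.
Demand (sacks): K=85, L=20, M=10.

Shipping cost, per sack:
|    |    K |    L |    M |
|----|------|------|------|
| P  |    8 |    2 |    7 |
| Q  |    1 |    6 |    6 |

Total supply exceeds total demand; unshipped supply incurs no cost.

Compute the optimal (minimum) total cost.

A cheapest plan:
  P–K: 5 × 8 = 40
  P–L: 20 × 2 = 40
  P–M: 10 × 7 = 70
  Q–K: 80 × 1 = 80
Total = 40 + 40 + 70 + 80 = 230.
(Supply check: P ships 35; Q ships 80.)

230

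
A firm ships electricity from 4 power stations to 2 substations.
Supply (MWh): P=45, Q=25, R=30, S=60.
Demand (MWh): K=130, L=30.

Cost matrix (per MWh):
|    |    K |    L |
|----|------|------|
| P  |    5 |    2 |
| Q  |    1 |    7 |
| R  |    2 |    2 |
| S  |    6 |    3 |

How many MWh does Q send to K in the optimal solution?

25

Solving gives:
  P→K: 15 × 5 = 75
  P→L: 30 × 2 = 60
  Q→K: 25 × 1 = 25
  R→K: 30 × 2 = 60
  S→K: 60 × 6 = 360
Total cost = 580.
So Q→K carries 25 MWh.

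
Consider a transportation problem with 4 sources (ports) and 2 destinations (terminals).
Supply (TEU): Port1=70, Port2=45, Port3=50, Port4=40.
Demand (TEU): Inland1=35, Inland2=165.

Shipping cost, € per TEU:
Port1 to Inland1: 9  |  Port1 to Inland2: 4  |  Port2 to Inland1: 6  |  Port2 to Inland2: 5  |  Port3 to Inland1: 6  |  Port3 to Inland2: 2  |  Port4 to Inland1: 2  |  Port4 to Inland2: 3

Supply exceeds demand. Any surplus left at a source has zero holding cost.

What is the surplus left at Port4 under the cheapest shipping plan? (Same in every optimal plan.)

0

Minimum-cost shipments:
  Port1->Inland2: 70 × €4 = €280
  Port2->Inland2: 40 × €5 = €200
  Port3->Inland2: 50 × €2 = €100
  Port4->Inland1: 35 × €2 = €70
  Port4->Inland2: 5 × €3 = €15
Total cost = €665.
Port4 ships 40 of its 40, leaving 0.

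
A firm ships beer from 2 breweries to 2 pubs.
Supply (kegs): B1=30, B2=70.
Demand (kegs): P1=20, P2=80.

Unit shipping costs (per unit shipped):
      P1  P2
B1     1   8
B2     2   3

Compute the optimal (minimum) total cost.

An optimal shipping plan:
  B1->P1: 20 × 1 = 20
  B1->P2: 10 × 8 = 80
  B2->P2: 70 × 3 = 210
Total = 20 + 80 + 210 = 310.
(Supply check: B1 ships 30; B2 ships 70.)

310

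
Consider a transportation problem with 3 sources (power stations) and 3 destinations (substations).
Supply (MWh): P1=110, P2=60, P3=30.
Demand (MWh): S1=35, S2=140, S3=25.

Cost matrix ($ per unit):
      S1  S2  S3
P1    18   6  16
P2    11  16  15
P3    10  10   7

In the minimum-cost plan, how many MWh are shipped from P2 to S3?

0

Solving gives:
  P1 to S2: 110 × $6 = $660
  P2 to S1: 35 × $11 = $385
  P2 to S2: 25 × $16 = $400
  P3 to S2: 5 × $10 = $50
  P3 to S3: 25 × $7 = $175
Total cost = $1670.
The route P2→S3 is not used.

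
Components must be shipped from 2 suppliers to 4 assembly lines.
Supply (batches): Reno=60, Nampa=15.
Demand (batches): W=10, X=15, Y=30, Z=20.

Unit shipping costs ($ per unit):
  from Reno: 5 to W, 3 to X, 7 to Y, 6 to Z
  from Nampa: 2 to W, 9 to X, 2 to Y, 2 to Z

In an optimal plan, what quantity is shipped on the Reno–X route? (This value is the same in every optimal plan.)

Solving gives:
  Reno to W: 10 batches
  Reno to X: 15 batches
  Reno to Y: 15 batches
  Reno to Z: 20 batches
  Nampa to Y: 15 batches
Total cost = $350.
So Reno→X carries 15 batches.

15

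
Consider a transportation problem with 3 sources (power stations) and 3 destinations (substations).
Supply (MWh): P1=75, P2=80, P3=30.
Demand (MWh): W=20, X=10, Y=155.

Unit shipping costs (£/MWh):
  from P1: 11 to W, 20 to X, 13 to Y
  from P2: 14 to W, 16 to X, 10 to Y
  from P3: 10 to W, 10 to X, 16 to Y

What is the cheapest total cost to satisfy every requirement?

A cheapest plan:
  P1→Y: 75 × £13 = £975
  P2→Y: 80 × £10 = £800
  P3→W: 20 × £10 = £200
  P3→X: 10 × £10 = £100
Total = 975 + 800 + 200 + 100 = £2075.
(Supply check: P1 ships 75; P2 ships 80; P3 ships 30.)

2075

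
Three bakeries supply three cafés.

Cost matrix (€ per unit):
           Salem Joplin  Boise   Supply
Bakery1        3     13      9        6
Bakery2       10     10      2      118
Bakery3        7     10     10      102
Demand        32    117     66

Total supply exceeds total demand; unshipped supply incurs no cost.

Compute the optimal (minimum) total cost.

1502

A cheapest plan:
  Bakery1 to Salem: 6 × €3 = €18
  Bakery2 to Joplin: 52 × €10 = €520
  Bakery2 to Boise: 66 × €2 = €132
  Bakery3 to Salem: 26 × €7 = €182
  Bakery3 to Joplin: 65 × €10 = €650
Total = 18 + 520 + 132 + 182 + 650 = €1502.
(Supply check: Bakery1 ships 6; Bakery2 ships 118; Bakery3 ships 91.)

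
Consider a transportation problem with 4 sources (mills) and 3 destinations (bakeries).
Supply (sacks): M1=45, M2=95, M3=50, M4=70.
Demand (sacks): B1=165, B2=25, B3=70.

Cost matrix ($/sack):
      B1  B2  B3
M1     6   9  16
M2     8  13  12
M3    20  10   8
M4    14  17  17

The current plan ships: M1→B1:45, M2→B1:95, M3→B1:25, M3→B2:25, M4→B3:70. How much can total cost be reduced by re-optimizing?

Current plan cost = 45·6 + 95·8 + 25·20 + 25·10 + 70·17 = $2970.
Optimal plan:
  M1 to B1: 20 × $6 = $120
  M1 to B2: 25 × $9 = $225
  M2 to B1: 95 × $8 = $760
  M3 to B3: 50 × $8 = $400
  M4 to B1: 50 × $14 = $700
  M4 to B3: 20 × $17 = $340
Optimal cost = $2545.
Saving = 2970 − 2545 = $425.

425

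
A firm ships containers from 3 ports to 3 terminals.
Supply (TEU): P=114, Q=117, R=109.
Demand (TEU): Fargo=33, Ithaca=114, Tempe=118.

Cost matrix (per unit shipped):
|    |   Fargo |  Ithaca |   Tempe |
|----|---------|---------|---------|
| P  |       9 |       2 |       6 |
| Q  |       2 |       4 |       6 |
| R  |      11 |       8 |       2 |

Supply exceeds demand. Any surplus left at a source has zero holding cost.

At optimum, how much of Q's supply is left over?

An optimal plan:
  P→Ithaca: 114 × 2 = 228
  Q→Fargo: 33 × 2 = 66
  Q→Tempe: 9 × 6 = 54
  R→Tempe: 109 × 2 = 218
Total cost = 566.
Q ships 42 of its 117, leaving 75.

75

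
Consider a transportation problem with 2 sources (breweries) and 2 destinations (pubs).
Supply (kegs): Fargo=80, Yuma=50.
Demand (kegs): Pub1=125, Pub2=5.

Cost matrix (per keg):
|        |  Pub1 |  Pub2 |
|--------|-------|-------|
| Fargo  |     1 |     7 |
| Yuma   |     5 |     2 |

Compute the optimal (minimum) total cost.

315

An optimal shipping plan:
  Fargo to Pub1: 80 kegs
  Yuma to Pub1: 45 kegs
  Yuma to Pub2: 5 kegs
Total cost = 315.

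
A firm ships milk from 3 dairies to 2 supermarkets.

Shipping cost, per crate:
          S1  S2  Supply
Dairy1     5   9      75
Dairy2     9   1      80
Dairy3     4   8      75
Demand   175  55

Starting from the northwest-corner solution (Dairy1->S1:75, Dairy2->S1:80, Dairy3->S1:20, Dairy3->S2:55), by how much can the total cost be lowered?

660

Current plan cost = 75·5 + 80·9 + 20·4 + 55·8 = 1615.
Optimal plan:
  Dairy1->S1: 75 × 5 = 375
  Dairy2->S1: 25 × 9 = 225
  Dairy2->S2: 55 × 1 = 55
  Dairy3->S1: 75 × 4 = 300
Optimal cost = 955.
Saving = 1615 − 955 = 660.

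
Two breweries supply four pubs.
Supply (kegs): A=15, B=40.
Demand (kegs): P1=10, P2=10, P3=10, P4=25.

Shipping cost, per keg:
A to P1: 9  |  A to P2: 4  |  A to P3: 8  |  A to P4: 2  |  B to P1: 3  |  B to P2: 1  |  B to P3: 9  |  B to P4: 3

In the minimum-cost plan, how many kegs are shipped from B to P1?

10

The minimum-cost plan:
  A->P4: 15 × 2 = 30
  B->P1: 10 × 3 = 30
  B->P2: 10 × 1 = 10
  B->P3: 10 × 9 = 90
  B->P4: 10 × 3 = 30
Total cost = 190.
So B→P1 carries 10 kegs.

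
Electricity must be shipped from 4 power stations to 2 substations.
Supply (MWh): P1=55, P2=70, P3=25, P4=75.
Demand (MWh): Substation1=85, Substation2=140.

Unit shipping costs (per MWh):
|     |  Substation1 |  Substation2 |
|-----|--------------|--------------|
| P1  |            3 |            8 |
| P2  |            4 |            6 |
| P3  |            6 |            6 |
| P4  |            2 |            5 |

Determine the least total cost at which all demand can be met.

One minimum-cost allocation:
  P1–Substation1: 55 × 3 = 165
  P2–Substation2: 70 × 6 = 420
  P3–Substation2: 25 × 6 = 150
  P4–Substation1: 30 × 2 = 60
  P4–Substation2: 45 × 5 = 225
Total = 165 + 420 + 150 + 60 + 225 = 1020.

1020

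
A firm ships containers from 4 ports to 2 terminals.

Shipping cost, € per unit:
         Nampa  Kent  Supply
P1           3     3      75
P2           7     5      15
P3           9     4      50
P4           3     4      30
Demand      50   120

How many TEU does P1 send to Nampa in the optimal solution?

Solving gives:
  P1 to Nampa: 20 TEU
  P1 to Kent: 55 TEU
  P2 to Kent: 15 TEU
  P3 to Kent: 50 TEU
  P4 to Nampa: 30 TEU
Total cost = €590.
So P1→Nampa carries 20 TEU.

20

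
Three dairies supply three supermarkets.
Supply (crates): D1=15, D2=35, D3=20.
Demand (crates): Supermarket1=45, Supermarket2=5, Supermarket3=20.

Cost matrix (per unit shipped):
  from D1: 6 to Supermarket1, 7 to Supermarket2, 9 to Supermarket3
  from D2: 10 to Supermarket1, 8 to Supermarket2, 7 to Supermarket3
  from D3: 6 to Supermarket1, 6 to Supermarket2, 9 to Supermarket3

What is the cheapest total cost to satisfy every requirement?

490

One minimum-cost allocation:
  D1->Supermarket1: 15 crates
  D2->Supermarket1: 10 crates
  D2->Supermarket2: 5 crates
  D2->Supermarket3: 20 crates
  D3->Supermarket1: 20 crates
Total cost = 490.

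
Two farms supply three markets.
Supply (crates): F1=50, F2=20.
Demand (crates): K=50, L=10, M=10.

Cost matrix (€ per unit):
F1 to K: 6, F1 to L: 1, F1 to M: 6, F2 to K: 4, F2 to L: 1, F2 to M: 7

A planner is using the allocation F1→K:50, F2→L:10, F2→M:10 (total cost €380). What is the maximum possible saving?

50

Current plan cost = 50·6 + 10·1 + 10·7 = €380.
Optimal plan:
  F1→K: 30 crates
  F1→L: 10 crates
  F1→M: 10 crates
  F2→K: 20 crates
Optimal cost = €330.
Saving = 380 − 330 = €50.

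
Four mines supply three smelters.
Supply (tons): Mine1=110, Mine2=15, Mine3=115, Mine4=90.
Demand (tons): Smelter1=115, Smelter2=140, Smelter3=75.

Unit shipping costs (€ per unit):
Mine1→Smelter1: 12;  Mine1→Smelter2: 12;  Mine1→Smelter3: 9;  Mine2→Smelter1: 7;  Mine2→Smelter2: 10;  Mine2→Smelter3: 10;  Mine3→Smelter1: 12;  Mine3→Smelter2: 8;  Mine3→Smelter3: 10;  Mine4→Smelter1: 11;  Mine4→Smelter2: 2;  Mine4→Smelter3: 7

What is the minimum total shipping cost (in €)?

Optimal allocation:
  Mine1–Smelter1: 35 × €12 = €420
  Mine1–Smelter3: 75 × €9 = €675
  Mine2–Smelter1: 15 × €7 = €105
  Mine3–Smelter1: 65 × €12 = €780
  Mine3–Smelter2: 50 × €8 = €400
  Mine4–Smelter2: 90 × €2 = €180
Total = 420 + 675 + 105 + 780 + 400 + 180 = €2560.

2560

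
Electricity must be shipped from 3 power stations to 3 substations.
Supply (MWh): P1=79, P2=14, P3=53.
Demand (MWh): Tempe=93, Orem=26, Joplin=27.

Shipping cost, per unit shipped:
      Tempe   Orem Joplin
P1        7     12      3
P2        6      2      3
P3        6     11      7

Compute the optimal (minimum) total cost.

An optimal shipping plan:
  P1->Tempe: 40 MWh
  P1->Orem: 12 MWh
  P1->Joplin: 27 MWh
  P2->Orem: 14 MWh
  P3->Tempe: 53 MWh
Total cost = 851.

851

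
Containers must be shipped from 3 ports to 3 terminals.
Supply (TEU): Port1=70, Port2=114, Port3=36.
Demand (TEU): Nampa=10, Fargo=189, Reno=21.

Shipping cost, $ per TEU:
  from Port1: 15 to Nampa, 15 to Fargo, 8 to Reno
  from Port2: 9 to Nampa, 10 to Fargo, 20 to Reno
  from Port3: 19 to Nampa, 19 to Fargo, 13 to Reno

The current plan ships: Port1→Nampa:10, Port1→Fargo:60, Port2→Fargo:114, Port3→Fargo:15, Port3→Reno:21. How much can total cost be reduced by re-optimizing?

Current plan cost = 10·15 + 60·15 + 114·10 + 15·19 + 21·13 = $2748.
Optimal plan:
  Port1 to Fargo: 49 × $15 = $735
  Port1 to Reno: 21 × $8 = $168
  Port2 to Nampa: 10 × $9 = $90
  Port2 to Fargo: 104 × $10 = $1040
  Port3 to Fargo: 36 × $19 = $684
Optimal cost = $2717.
Saving = 2748 − 2717 = $31.

31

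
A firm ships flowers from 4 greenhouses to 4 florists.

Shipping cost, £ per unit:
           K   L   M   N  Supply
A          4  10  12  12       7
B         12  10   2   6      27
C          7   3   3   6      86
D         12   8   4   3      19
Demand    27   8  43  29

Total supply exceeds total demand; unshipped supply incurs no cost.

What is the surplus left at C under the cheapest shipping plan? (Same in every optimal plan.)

32

Minimum-cost shipments:
  A–K: 7 × £4 = £28
  B–M: 27 × £2 = £54
  C–K: 20 × £7 = £140
  C–L: 8 × £3 = £24
  C–M: 16 × £3 = £48
  C–N: 10 × £6 = £60
  D–N: 19 × £3 = £57
Total cost = £411.
C ships 54 of its 86, leaving 32.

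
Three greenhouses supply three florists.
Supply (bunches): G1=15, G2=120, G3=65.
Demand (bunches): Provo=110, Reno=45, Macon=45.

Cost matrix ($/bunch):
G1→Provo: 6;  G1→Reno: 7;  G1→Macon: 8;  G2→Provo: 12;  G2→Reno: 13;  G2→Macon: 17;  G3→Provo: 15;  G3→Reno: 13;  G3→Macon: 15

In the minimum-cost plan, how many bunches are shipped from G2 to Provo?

110

The minimum-cost plan:
  G1 to Macon: 15 × $8 = $120
  G2 to Provo: 110 × $12 = $1320
  G2 to Reno: 10 × $13 = $130
  G3 to Reno: 35 × $13 = $455
  G3 to Macon: 30 × $15 = $450
Total cost = $2475.
So G2→Provo carries 110 bunches.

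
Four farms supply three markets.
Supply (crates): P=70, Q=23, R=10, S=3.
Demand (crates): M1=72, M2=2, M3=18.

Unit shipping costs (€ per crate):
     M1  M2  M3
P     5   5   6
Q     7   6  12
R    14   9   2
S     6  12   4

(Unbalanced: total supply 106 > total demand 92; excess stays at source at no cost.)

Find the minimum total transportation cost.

Optimal allocation:
  P→M1: 65 × €5 = €325
  P→M3: 5 × €6 = €30
  Q→M1: 7 × €7 = €49
  Q→M2: 2 × €6 = €12
  R→M3: 10 × €2 = €20
  S→M3: 3 × €4 = €12
Total = 325 + 30 + 49 + 12 + 20 + 12 = €448.
(Supply check: P ships 70; Q ships 9; R ships 10; S ships 3.)

448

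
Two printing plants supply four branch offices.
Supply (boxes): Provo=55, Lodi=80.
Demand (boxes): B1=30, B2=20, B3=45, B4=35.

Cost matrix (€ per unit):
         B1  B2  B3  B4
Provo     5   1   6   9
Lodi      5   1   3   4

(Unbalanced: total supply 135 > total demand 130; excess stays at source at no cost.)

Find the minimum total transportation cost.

A cheapest plan:
  Provo–B1: 30 × €5 = €150
  Provo–B2: 20 × €1 = €20
  Lodi–B3: 45 × €3 = €135
  Lodi–B4: 35 × €4 = €140
Total = 150 + 20 + 135 + 140 = €445.
(Supply check: Provo ships 50; Lodi ships 80.)

445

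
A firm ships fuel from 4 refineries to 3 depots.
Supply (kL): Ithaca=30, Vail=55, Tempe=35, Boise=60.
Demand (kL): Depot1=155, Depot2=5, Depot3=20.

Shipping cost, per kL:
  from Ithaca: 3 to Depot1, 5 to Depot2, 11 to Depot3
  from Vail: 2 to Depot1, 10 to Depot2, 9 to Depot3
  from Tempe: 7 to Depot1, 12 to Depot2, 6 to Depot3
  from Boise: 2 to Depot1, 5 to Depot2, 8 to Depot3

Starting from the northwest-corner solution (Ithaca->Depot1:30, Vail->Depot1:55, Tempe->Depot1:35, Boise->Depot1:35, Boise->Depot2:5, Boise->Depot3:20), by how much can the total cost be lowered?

145

Current plan cost = 30·3 + 55·2 + 35·7 + 35·2 + 5·5 + 20·8 = 700.
Optimal plan:
  Ithaca->Depot1: 25 × 3 = 75
  Ithaca->Depot2: 5 × 5 = 25
  Vail->Depot1: 55 × 2 = 110
  Tempe->Depot1: 15 × 7 = 105
  Tempe->Depot3: 20 × 6 = 120
  Boise->Depot1: 60 × 2 = 120
Optimal cost = 555.
Saving = 700 − 555 = 145.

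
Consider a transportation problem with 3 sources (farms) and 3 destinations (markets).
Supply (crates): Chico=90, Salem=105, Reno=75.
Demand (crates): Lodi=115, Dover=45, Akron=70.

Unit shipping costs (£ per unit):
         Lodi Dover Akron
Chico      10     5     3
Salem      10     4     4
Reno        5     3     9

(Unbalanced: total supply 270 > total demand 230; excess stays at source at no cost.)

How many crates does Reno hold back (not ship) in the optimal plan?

0

An optimal plan:
  Chico to Akron: 70 × £3 = £210
  Salem to Lodi: 40 × £10 = £400
  Salem to Dover: 45 × £4 = £180
  Reno to Lodi: 75 × £5 = £375
Total cost = £1165.
Reno ships 75 of its 75, leaving 0.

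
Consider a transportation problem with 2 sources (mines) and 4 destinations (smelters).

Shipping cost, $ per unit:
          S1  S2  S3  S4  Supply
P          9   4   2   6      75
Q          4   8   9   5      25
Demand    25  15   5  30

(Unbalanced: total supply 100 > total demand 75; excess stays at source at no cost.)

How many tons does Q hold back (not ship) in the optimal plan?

0

An optimal plan:
  P–S2: 15 × $4 = $60
  P–S3: 5 × $2 = $10
  P–S4: 30 × $6 = $180
  Q–S1: 25 × $4 = $100
Total cost = $350.
Q ships 25 of its 25, leaving 0.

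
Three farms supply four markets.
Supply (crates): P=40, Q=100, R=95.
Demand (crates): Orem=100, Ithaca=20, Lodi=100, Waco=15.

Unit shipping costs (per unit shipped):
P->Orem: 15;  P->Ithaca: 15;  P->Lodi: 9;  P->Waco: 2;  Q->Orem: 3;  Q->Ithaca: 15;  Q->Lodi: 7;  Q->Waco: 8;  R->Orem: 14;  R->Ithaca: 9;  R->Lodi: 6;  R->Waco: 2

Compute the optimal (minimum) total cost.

Optimal allocation:
  P–Lodi: 25 × 9 = 225
  P–Waco: 15 × 2 = 30
  Q–Orem: 100 × 3 = 300
  R–Ithaca: 20 × 9 = 180
  R–Lodi: 75 × 6 = 450
Total = 225 + 30 + 300 + 180 + 450 = 1185.

1185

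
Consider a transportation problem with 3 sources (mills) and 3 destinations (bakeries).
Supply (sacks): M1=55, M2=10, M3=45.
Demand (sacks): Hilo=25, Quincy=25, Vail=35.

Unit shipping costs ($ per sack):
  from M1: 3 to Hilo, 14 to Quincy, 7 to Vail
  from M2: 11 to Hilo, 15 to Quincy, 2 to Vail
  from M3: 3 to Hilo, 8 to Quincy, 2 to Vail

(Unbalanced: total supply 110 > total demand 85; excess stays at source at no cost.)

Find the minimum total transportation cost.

A cheapest plan:
  M1 to Hilo: 25 sacks
  M1 to Vail: 5 sacks
  M2 to Vail: 10 sacks
  M3 to Quincy: 25 sacks
  M3 to Vail: 20 sacks
Total cost = $370.
(Supply check: M1 ships 30; M2 ships 10; M3 ships 45.)

370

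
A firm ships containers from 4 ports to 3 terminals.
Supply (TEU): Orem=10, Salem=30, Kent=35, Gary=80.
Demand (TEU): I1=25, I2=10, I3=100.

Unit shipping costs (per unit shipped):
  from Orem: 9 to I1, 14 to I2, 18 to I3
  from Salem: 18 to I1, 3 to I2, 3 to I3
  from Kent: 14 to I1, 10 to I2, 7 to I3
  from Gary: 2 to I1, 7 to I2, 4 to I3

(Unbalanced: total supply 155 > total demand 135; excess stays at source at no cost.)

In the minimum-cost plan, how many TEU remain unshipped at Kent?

Minimum-cost shipments:
  Salem→I2: 10 × 3 = 30
  Salem→I3: 20 × 3 = 60
  Kent→I3: 25 × 7 = 175
  Gary→I1: 25 × 2 = 50
  Gary→I3: 55 × 4 = 220
Total cost = 535.
Kent ships 25 of its 35, leaving 10.

10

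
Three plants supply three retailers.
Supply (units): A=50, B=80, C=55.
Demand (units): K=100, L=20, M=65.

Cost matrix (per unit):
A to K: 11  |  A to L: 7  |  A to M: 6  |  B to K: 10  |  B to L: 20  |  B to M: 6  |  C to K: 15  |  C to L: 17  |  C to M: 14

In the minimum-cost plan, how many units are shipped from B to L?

The minimum-cost plan:
  A to L: 20 × 7 = 140
  A to M: 30 × 6 = 180
  B to K: 45 × 10 = 450
  B to M: 35 × 6 = 210
  C to K: 55 × 15 = 825
Total cost = 1805.
The route B→L is not used.

0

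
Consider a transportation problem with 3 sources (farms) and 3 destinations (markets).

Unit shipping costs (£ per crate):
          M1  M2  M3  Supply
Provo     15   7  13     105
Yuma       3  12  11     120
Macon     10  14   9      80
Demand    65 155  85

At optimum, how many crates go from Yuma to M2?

50

The minimum-cost plan:
  Provo->M2: 105 × £7 = £735
  Yuma->M1: 65 × £3 = £195
  Yuma->M2: 50 × £12 = £600
  Yuma->M3: 5 × £11 = £55
  Macon->M3: 80 × £9 = £720
Total cost = £2305.
So Yuma→M2 carries 50 crates.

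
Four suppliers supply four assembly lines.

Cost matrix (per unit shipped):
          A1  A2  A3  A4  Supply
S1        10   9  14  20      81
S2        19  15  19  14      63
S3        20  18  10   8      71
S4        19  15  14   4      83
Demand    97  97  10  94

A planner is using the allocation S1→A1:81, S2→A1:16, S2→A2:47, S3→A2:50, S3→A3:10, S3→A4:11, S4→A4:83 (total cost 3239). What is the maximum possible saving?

32

Current plan cost = 81·10 + 16·19 + 47·15 + 50·18 + 10·10 + 11·8 + 83·4 = 3239.
Optimal plan:
  S1–A1: 81 × 10 = 810
  S2–A2: 63 × 15 = 945
  S3–A1: 16 × 20 = 320
  S3–A2: 34 × 18 = 612
  S3–A3: 10 × 10 = 100
  S3–A4: 11 × 8 = 88
  S4–A4: 83 × 4 = 332
Optimal cost = 3207.
Saving = 3239 − 3207 = 32.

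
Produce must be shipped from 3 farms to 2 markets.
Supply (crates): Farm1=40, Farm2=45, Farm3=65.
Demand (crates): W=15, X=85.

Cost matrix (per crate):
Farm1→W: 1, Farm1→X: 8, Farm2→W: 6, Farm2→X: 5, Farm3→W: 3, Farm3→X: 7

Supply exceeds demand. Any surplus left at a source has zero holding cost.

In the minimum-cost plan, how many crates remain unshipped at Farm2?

0

An optimal plan:
  Farm1→W: 15 × 1 = 15
  Farm2→X: 45 × 5 = 225
  Farm3→X: 40 × 7 = 280
Total cost = 520.
Farm2 ships 45 of its 45, leaving 0.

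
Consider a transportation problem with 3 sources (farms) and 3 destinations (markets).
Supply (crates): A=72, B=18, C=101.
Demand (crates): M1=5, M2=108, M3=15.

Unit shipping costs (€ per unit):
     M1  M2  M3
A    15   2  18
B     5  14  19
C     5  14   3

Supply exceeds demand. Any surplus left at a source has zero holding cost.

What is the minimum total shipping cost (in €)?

718

Optimal allocation:
  A->M2: 72 × €2 = €144
  B->M2: 18 × €14 = €252
  C->M1: 5 × €5 = €25
  C->M2: 18 × €14 = €252
  C->M3: 15 × €3 = €45
Total = 144 + 252 + 25 + 252 + 45 = €718.
(Supply check: A ships 72; B ships 18; C ships 38.)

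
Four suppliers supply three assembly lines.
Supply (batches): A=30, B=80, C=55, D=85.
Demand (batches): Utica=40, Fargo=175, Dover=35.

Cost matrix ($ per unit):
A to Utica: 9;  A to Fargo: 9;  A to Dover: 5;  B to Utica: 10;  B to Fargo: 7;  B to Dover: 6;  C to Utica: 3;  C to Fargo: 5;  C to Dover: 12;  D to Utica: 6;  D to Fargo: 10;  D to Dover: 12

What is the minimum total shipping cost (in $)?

A cheapest plan:
  A->Dover: 30 × $5 = $150
  B->Fargo: 75 × $7 = $525
  B->Dover: 5 × $6 = $30
  C->Fargo: 55 × $5 = $275
  D->Utica: 40 × $6 = $240
  D->Fargo: 45 × $10 = $450
Total = 150 + 525 + 30 + 275 + 240 + 450 = $1670.

1670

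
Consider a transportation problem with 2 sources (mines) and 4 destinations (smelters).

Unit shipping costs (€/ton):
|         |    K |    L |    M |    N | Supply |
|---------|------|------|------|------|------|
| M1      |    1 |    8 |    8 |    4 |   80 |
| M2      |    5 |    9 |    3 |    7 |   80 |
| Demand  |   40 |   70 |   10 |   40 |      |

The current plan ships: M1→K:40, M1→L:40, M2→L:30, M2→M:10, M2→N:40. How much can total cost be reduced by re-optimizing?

Current plan cost = 40·1 + 40·8 + 30·9 + 10·3 + 40·7 = €940.
Optimal plan:
  M1 to K: 40 tons
  M1 to N: 40 tons
  M2 to L: 70 tons
  M2 to M: 10 tons
Optimal cost = €860.
Saving = 940 − 860 = €80.

80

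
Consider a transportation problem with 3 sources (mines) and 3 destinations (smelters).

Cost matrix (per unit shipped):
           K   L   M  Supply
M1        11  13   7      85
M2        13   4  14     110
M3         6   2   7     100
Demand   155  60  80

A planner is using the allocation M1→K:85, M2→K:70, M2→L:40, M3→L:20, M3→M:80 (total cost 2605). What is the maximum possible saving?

500

Current plan cost = 85·11 + 70·13 + 40·4 + 20·2 + 80·7 = 2605.
Optimal plan:
  M1->K: 5 × 11 = 55
  M1->M: 80 × 7 = 560
  M2->K: 50 × 13 = 650
  M2->L: 60 × 4 = 240
  M3->K: 100 × 6 = 600
Optimal cost = 2105.
Saving = 2605 − 2105 = 500.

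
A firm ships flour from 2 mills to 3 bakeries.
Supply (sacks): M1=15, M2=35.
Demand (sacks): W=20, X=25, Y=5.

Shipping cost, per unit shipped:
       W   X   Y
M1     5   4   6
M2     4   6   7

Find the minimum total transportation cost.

Optimal allocation:
  M1 to X: 15 × 4 = 60
  M2 to W: 20 × 4 = 80
  M2 to X: 10 × 6 = 60
  M2 to Y: 5 × 7 = 35
Total = 60 + 80 + 60 + 35 = 235.
(Supply check: M1 ships 15; M2 ships 35.)

235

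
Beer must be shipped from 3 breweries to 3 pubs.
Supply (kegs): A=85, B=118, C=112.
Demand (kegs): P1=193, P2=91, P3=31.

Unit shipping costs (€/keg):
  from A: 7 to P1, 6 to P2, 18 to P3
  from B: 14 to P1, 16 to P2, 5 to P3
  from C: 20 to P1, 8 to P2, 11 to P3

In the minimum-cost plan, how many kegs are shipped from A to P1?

85

Optimal shipments:
  A->P1: 85 × €7 = €595
  B->P1: 87 × €14 = €1218
  B->P3: 31 × €5 = €155
  C->P1: 21 × €20 = €420
  C->P2: 91 × €8 = €728
Total cost = €3116.
So A→P1 carries 85 kegs.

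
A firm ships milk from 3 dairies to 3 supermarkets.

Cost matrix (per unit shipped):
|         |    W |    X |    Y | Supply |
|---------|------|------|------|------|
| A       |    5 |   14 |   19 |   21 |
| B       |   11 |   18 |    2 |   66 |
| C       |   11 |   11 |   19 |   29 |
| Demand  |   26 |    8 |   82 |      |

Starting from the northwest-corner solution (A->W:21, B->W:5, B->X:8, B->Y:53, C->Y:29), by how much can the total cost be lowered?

Current plan cost = 21·5 + 5·11 + 8·18 + 53·2 + 29·19 = 961.
Optimal plan:
  A–W: 21 × 5 = 105
  B–Y: 66 × 2 = 132
  C–W: 5 × 11 = 55
  C–X: 8 × 11 = 88
  C–Y: 16 × 19 = 304
Optimal cost = 684.
Saving = 961 − 684 = 277.

277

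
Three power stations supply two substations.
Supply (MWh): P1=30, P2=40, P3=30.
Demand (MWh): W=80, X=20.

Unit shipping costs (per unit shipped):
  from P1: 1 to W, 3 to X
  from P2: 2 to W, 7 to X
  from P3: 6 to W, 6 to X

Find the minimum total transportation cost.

290

An optimal shipping plan:
  P1→W: 30 × 1 = 30
  P2→W: 40 × 2 = 80
  P3→W: 10 × 6 = 60
  P3→X: 20 × 6 = 120
Total = 30 + 80 + 60 + 120 = 290.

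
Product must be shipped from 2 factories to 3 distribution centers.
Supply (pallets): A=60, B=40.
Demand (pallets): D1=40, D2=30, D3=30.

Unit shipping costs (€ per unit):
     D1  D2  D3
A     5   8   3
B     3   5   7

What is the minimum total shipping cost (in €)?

A cheapest plan:
  A→D1: 30 × €5 = €150
  A→D3: 30 × €3 = €90
  B→D1: 10 × €3 = €30
  B→D2: 30 × €5 = €150
Total = 150 + 90 + 30 + 150 = €420.

420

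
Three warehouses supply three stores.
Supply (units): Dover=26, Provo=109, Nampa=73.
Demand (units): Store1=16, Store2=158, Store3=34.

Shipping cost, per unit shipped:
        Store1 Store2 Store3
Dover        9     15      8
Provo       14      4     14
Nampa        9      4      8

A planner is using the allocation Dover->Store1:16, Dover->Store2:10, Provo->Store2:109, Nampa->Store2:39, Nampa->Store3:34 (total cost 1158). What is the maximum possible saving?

110

Current plan cost = 16·9 + 10·15 + 109·4 + 39·4 + 34·8 = 1158.
Optimal plan:
  Dover->Store3: 26 × 8 = 208
  Provo->Store2: 109 × 4 = 436
  Nampa->Store1: 16 × 9 = 144
  Nampa->Store2: 49 × 4 = 196
  Nampa->Store3: 8 × 8 = 64
Optimal cost = 1048.
Saving = 1158 − 1048 = 110.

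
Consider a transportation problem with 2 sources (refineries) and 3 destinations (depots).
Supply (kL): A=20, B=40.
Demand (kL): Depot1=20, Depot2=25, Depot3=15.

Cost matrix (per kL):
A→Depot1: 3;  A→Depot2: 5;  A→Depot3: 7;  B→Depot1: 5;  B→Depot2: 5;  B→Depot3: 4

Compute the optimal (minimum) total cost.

An optimal shipping plan:
  A to Depot1: 20 × 3 = 60
  B to Depot2: 25 × 5 = 125
  B to Depot3: 15 × 4 = 60
Total = 60 + 125 + 60 = 245.
(Supply check: A ships 20; B ships 40.)

245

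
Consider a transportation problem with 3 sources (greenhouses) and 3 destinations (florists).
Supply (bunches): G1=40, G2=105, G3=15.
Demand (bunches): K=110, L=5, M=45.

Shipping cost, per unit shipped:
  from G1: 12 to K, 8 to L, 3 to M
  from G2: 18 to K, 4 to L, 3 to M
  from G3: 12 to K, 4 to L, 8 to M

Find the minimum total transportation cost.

1805

One minimum-cost allocation:
  G1->K: 40 × 12 = 480
  G2->K: 55 × 18 = 990
  G2->L: 5 × 4 = 20
  G2->M: 45 × 3 = 135
  G3->K: 15 × 12 = 180
Total = 480 + 990 + 20 + 135 + 180 = 1805.
(Supply check: G1 ships 40; G2 ships 105; G3 ships 15.)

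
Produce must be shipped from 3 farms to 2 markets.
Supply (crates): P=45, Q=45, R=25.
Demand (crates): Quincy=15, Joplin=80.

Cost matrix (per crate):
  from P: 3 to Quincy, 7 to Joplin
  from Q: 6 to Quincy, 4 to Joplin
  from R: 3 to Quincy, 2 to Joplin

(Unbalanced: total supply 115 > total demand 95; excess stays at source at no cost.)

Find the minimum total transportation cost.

One minimum-cost allocation:
  P→Quincy: 15 × 3 = 45
  P→Joplin: 10 × 7 = 70
  Q→Joplin: 45 × 4 = 180
  R→Joplin: 25 × 2 = 50
Total = 45 + 70 + 180 + 50 = 345.
(Supply check: P ships 25; Q ships 45; R ships 25.)

345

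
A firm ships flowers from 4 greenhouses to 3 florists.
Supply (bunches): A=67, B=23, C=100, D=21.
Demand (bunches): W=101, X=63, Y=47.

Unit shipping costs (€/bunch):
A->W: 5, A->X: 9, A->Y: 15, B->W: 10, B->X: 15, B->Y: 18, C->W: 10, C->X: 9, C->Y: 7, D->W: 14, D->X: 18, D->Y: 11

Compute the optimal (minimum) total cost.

One minimum-cost allocation:
  A→W: 67 × €5 = €335
  B→W: 23 × €10 = €230
  C→W: 11 × €10 = €110
  C→X: 63 × €9 = €567
  C→Y: 26 × €7 = €182
  D→Y: 21 × €11 = €231
Total = 335 + 230 + 110 + 567 + 182 + 231 = €1655.

1655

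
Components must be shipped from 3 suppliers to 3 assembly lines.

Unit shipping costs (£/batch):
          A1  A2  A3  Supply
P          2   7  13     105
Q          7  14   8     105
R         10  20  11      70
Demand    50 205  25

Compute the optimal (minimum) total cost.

2895

Optimal allocation:
  P–A2: 105 batches
  Q–A2: 100 batches
  Q–A3: 5 batches
  R–A1: 50 batches
  R–A3: 20 batches
Total cost = £2895.
(Supply check: P ships 105; Q ships 105; R ships 70.)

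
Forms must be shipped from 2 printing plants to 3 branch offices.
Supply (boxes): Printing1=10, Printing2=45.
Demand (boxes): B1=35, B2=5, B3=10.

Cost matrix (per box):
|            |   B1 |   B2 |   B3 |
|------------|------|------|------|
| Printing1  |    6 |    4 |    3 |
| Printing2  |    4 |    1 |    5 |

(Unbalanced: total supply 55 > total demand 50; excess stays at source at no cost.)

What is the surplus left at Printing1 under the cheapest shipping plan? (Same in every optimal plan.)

0

An optimal plan:
  Printing1 to B3: 10 × 3 = 30
  Printing2 to B1: 35 × 4 = 140
  Printing2 to B2: 5 × 1 = 5
Total cost = 175.
Printing1 ships 10 of its 10, leaving 0.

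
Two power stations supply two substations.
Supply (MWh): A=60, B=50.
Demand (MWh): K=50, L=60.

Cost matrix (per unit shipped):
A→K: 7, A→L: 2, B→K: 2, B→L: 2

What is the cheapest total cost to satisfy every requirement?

A cheapest plan:
  A to L: 60 × 2 = 120
  B to K: 50 × 2 = 100
Total = 120 + 100 = 220.

220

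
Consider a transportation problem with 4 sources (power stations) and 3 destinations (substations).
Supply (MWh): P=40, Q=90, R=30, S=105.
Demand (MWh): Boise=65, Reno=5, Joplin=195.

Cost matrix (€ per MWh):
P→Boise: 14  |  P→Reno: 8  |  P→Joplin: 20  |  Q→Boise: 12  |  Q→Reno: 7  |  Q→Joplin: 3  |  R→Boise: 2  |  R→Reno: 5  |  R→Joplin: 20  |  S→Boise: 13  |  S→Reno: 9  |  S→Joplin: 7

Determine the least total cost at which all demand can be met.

1595

An optimal shipping plan:
  P->Boise: 35 × €14 = €490
  P->Reno: 5 × €8 = €40
  Q->Joplin: 90 × €3 = €270
  R->Boise: 30 × €2 = €60
  S->Joplin: 105 × €7 = €735
Total = 490 + 40 + 270 + 60 + 735 = €1595.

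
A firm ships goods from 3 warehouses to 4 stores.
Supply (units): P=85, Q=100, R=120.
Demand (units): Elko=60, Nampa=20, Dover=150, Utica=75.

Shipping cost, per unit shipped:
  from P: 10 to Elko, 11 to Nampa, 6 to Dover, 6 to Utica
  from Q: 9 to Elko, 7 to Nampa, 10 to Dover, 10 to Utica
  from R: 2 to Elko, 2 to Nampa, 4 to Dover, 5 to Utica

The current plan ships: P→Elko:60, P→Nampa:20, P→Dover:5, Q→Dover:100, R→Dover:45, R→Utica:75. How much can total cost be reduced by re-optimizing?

595

Current plan cost = 60·10 + 20·11 + 5·6 + 100·10 + 45·4 + 75·5 = 2405.
Optimal plan:
  P→Dover: 10 × 6 = 60
  P→Utica: 75 × 6 = 450
  Q→Nampa: 20 × 7 = 140
  Q→Dover: 80 × 10 = 800
  R→Elko: 60 × 2 = 120
  R→Dover: 60 × 4 = 240
Optimal cost = 1810.
Saving = 2405 − 1810 = 595.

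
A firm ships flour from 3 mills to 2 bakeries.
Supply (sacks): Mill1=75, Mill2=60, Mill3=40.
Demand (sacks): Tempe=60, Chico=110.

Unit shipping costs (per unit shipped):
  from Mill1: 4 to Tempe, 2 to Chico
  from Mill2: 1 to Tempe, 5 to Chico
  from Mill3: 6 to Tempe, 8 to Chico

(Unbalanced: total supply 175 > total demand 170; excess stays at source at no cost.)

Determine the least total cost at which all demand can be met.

490

One minimum-cost allocation:
  Mill1–Chico: 75 × 2 = 150
  Mill2–Tempe: 60 × 1 = 60
  Mill3–Chico: 35 × 8 = 280
Total = 150 + 60 + 280 = 490.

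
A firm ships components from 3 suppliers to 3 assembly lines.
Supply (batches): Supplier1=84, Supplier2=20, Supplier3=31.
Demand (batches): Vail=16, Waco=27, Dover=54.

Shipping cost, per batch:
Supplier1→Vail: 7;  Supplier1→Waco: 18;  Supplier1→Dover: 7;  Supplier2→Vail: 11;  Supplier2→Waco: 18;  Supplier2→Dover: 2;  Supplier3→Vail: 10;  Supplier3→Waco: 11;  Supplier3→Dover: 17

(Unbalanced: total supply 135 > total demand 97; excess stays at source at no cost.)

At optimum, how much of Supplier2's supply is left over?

0

Minimum-cost shipments:
  Supplier1->Vail: 16 × 7 = 112
  Supplier1->Dover: 34 × 7 = 238
  Supplier2->Dover: 20 × 2 = 40
  Supplier3->Waco: 27 × 11 = 297
Total cost = 687.
Supplier2 ships 20 of its 20, leaving 0.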